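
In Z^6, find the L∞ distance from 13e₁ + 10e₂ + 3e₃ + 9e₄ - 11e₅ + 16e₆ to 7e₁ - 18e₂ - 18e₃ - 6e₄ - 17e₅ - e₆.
28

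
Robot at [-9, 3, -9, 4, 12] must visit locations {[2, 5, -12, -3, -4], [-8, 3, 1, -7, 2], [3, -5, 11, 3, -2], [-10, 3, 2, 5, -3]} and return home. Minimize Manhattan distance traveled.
166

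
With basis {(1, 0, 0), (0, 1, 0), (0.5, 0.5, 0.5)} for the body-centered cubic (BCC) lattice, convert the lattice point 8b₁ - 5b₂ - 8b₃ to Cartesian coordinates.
(4, -9, -4)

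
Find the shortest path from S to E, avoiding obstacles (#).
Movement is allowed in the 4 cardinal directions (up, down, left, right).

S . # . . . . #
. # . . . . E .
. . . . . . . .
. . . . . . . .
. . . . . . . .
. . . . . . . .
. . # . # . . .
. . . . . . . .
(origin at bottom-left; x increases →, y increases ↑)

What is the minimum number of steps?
9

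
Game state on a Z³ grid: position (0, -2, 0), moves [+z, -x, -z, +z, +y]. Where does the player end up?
(-1, -1, 1)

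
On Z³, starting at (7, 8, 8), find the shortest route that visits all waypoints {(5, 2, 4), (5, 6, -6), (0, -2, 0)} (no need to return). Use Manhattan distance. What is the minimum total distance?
44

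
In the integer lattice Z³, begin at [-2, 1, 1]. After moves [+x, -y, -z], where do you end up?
(-1, 0, 0)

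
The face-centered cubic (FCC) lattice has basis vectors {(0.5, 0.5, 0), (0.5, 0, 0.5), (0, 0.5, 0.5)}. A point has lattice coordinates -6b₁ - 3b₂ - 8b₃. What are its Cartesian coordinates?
(-4.5, -7, -5.5)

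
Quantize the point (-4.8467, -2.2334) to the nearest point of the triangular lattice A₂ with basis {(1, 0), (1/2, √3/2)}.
(-4.5, -2.598)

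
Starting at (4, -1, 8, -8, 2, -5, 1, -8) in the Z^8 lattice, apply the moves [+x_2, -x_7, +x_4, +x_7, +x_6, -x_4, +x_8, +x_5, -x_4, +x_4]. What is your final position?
(4, 0, 8, -8, 3, -4, 1, -7)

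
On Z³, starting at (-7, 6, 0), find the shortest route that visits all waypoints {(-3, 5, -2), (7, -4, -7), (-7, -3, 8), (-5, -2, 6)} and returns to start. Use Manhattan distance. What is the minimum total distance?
80
(one optimal route: (-7, 6, 0) → (-3, 5, -2) → (7, -4, -7) → (-5, -2, 6) → (-7, -3, 8) → (-7, 6, 0))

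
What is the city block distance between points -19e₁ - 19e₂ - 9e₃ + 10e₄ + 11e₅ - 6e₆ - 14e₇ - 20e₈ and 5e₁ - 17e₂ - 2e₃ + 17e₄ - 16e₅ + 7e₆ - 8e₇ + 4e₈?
110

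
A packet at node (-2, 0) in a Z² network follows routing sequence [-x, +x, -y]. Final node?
(-2, -1)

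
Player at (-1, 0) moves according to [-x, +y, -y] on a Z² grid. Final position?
(-2, 0)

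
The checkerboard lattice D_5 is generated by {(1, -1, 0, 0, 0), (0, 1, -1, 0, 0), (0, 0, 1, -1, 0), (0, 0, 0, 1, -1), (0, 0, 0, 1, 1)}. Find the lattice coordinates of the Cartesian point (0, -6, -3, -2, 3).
-6b₂ - 9b₃ - 7b₄ - 4b₅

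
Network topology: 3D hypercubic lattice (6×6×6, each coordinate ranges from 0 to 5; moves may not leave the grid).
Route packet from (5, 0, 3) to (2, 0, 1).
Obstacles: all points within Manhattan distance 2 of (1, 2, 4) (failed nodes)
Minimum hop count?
5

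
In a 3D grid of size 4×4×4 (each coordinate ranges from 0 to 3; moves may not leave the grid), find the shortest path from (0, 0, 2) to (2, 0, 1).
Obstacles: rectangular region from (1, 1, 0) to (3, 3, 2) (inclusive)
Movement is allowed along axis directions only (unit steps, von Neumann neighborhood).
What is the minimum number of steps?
3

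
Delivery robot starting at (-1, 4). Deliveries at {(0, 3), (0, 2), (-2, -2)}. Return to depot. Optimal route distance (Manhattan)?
16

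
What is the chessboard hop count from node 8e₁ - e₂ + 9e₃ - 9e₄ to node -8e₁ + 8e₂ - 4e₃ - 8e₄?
16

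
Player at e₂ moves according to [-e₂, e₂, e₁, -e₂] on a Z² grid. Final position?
(1, 0)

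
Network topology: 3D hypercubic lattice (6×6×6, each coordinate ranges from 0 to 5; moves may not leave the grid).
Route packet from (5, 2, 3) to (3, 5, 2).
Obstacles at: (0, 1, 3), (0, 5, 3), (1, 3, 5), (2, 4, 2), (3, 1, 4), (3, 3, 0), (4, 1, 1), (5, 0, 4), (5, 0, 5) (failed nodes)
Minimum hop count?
6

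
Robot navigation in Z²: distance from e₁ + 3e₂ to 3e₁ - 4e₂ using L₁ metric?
9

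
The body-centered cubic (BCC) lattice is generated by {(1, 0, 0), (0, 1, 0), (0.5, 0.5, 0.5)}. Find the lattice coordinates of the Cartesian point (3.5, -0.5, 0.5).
3b₁ - b₂ + b₃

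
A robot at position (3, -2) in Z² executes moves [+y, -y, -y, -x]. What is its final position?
(2, -3)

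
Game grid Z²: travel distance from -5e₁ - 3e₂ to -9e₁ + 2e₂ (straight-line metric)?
6.40312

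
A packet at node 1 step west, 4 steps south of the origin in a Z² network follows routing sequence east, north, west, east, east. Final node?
(1, -3)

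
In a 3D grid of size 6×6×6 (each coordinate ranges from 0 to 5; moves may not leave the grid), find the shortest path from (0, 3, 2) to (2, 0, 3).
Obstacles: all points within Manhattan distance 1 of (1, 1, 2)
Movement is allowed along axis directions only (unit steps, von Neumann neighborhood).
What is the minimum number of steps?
6
(one shortest path: (0, 3, 2) → (1, 3, 2) → (2, 3, 2) → (2, 2, 2) → (2, 2, 3) → (2, 1, 3) → (2, 0, 3))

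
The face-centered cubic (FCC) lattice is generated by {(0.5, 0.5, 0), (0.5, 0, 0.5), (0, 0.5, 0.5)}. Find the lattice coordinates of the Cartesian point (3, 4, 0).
7b₁ - b₂ + b₃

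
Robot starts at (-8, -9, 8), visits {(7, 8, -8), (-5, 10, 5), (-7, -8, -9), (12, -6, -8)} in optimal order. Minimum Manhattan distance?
87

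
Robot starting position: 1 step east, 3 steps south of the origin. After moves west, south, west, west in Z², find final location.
(-2, -4)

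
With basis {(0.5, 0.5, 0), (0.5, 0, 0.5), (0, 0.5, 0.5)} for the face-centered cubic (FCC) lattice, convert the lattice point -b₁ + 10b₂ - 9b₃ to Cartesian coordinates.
(4.5, -5, 0.5)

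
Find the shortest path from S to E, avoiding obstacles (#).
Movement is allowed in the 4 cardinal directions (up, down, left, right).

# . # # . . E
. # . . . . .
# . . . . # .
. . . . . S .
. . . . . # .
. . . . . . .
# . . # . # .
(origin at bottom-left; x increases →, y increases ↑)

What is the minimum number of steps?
4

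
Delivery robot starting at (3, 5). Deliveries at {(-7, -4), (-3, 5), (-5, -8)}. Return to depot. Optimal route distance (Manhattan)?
46
(one optimal route: (3, 5) → (-7, -4) → (-5, -8) → (-3, 5) → (3, 5))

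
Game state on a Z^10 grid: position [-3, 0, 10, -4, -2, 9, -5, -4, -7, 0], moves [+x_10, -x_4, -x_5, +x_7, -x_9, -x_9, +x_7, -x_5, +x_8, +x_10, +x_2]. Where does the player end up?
(-3, 1, 10, -5, -4, 9, -3, -3, -9, 2)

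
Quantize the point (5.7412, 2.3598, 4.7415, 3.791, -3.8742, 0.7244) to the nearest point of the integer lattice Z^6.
(6, 2, 5, 4, -4, 1)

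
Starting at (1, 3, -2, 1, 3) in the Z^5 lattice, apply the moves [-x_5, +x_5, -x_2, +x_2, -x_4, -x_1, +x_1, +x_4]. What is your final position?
(1, 3, -2, 1, 3)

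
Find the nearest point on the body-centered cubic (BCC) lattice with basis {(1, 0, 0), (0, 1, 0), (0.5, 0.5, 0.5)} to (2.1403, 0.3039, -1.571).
(2.5, 0.5, -1.5)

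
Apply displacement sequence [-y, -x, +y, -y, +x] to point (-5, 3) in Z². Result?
(-5, 2)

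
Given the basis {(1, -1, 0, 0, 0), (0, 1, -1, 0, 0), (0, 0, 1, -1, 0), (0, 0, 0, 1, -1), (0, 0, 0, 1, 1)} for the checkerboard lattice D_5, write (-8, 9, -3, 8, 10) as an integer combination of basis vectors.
-8b₁ + b₂ - 2b₃ - 2b₄ + 8b₅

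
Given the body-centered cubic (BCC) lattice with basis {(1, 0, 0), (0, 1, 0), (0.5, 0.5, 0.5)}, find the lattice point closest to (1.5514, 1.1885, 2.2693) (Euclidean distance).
(1.5, 1.5, 2.5)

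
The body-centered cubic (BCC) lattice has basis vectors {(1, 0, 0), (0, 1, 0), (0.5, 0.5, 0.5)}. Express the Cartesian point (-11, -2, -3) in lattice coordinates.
-8b₁ + b₂ - 6b₃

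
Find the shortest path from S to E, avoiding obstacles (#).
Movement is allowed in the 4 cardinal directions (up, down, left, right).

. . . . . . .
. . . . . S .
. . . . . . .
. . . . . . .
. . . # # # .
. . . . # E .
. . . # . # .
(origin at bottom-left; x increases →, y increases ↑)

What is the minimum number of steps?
6
(one shortest path: (5, 5) → (6, 5) → (6, 4) → (6, 3) → (6, 2) → (6, 1) → (5, 1))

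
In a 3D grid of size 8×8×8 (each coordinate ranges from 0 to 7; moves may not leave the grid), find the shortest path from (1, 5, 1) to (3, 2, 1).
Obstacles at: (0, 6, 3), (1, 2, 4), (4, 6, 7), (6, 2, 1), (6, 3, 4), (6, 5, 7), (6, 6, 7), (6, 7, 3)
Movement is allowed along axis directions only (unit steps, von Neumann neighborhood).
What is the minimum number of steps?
5
(one shortest path: (1, 5, 1) → (2, 5, 1) → (3, 5, 1) → (3, 4, 1) → (3, 3, 1) → (3, 2, 1))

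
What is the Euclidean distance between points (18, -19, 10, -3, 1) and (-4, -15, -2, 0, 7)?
26.2488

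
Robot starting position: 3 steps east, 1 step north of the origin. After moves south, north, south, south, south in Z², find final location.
(3, -2)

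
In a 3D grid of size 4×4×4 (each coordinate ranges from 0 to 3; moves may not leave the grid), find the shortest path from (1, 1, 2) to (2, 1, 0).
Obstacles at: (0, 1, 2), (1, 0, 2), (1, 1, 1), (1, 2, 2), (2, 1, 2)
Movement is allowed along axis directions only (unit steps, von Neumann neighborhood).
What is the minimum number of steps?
7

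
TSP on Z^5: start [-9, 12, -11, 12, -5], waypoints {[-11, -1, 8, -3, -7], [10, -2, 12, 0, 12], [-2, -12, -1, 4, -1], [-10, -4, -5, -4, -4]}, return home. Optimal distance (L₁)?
214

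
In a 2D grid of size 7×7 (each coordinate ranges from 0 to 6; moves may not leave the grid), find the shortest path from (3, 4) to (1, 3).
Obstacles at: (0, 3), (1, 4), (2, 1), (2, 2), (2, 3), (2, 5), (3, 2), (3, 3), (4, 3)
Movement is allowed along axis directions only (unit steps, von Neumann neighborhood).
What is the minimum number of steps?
13
(one shortest path: (3, 4) → (4, 4) → (5, 4) → (5, 3) → (5, 2) → (4, 2) → (4, 1) → (3, 1) → (3, 0) → (2, 0) → (1, 0) → (1, 1) → (1, 2) → (1, 3))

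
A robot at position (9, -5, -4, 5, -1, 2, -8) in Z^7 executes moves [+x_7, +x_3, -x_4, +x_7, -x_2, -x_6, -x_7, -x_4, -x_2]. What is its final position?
(9, -7, -3, 3, -1, 1, -7)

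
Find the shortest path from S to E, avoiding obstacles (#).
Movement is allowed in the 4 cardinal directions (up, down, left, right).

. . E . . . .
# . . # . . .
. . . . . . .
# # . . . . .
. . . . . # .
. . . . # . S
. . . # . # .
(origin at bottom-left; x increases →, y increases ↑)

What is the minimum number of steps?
9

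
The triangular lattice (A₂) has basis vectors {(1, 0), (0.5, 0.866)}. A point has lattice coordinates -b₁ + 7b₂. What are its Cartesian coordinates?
(2.5, 6.062)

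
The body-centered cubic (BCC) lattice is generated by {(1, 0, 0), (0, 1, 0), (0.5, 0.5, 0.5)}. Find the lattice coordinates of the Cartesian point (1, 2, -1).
2b₁ + 3b₂ - 2b₃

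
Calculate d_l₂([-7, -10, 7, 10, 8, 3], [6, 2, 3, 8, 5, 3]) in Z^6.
18.4932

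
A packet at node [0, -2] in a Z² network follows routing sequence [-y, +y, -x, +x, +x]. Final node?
(1, -2)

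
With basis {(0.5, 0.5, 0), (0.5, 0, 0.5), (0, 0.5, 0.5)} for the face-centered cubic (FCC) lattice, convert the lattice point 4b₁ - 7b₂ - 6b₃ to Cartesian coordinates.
(-1.5, -1, -6.5)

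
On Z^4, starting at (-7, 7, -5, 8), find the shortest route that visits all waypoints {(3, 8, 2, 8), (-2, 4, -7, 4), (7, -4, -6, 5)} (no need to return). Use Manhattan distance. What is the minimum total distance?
59
(one optimal route: (-7, 7, -5, 8) → (3, 8, 2, 8) → (-2, 4, -7, 4) → (7, -4, -6, 5))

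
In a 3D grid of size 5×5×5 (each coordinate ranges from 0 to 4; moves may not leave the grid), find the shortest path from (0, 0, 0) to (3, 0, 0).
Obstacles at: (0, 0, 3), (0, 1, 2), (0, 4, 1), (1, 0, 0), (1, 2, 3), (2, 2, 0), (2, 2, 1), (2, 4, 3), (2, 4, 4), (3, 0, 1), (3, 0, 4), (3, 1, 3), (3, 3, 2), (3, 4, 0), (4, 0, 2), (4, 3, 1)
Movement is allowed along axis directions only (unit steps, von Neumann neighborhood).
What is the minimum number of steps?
5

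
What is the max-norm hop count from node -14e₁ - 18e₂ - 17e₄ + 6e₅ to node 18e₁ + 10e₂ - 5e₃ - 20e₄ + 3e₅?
32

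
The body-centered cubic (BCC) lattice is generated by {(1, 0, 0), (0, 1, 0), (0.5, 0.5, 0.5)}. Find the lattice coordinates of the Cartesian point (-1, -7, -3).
2b₁ - 4b₂ - 6b₃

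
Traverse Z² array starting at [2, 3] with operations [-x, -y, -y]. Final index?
(1, 1)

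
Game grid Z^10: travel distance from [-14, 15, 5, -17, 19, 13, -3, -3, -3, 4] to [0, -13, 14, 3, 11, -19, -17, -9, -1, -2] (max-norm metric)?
32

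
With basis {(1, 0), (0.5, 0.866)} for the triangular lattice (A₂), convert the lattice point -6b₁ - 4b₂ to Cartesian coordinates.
(-8, -3.464)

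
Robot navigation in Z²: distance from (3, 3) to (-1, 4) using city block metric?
5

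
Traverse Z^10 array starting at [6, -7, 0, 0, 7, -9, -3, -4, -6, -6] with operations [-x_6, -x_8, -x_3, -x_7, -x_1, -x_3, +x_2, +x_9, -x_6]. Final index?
(5, -6, -2, 0, 7, -11, -4, -5, -5, -6)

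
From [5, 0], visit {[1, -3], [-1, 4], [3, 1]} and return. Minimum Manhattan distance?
26
(one optimal route: (5, 0) → (1, -3) → (-1, 4) → (3, 1) → (5, 0))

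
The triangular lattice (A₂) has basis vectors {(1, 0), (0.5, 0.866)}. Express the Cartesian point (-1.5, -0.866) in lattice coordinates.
-b₁ - b₂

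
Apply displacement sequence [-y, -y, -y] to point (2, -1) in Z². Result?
(2, -4)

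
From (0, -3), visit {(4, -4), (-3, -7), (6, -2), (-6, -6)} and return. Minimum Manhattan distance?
34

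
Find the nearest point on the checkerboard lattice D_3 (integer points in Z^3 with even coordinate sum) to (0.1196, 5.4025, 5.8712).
(0, 6, 6)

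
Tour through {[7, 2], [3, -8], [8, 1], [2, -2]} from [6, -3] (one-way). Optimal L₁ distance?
24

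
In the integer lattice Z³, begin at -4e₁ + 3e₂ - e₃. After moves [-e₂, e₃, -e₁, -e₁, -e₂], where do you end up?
(-6, 1, 0)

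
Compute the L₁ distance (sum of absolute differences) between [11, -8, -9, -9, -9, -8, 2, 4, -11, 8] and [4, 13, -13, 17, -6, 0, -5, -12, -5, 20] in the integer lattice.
110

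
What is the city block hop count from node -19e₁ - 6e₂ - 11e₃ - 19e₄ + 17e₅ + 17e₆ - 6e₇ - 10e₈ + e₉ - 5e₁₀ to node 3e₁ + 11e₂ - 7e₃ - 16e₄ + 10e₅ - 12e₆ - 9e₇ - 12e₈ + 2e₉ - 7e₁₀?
90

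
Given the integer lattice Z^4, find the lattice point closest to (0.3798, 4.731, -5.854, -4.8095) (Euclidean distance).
(0, 5, -6, -5)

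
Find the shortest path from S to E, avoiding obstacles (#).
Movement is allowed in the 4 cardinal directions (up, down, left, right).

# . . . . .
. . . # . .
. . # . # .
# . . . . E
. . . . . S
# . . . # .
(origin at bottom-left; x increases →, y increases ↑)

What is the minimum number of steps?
1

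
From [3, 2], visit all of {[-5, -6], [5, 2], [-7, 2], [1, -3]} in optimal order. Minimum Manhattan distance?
30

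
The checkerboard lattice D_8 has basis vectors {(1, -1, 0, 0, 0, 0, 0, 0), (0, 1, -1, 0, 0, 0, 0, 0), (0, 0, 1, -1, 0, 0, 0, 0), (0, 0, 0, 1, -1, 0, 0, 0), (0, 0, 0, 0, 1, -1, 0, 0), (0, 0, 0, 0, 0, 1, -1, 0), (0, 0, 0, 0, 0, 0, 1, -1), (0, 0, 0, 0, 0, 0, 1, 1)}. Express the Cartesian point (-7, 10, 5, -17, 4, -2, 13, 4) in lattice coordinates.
-7b₁ + 3b₂ + 8b₃ - 9b₄ - 5b₅ - 7b₆ + b₇ + 5b₈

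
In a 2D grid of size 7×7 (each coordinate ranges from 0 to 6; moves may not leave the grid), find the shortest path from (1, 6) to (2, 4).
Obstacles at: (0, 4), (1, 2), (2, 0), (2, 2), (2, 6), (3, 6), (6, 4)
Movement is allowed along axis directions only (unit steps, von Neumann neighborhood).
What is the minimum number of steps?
3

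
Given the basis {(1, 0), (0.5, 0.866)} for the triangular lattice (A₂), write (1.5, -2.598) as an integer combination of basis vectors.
3b₁ - 3b₂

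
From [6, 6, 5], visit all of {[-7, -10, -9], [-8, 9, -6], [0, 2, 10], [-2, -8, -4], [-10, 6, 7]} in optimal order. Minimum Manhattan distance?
85
(one optimal route: (6, 6, 5) → (0, 2, 10) → (-10, 6, 7) → (-8, 9, -6) → (-7, -10, -9) → (-2, -8, -4))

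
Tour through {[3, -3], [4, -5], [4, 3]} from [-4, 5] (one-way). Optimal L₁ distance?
20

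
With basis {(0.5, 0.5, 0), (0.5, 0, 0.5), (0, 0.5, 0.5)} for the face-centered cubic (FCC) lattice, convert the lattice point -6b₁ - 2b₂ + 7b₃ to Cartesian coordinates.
(-4, 0.5, 2.5)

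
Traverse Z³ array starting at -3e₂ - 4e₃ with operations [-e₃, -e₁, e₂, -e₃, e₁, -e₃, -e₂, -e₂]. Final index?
(0, -4, -7)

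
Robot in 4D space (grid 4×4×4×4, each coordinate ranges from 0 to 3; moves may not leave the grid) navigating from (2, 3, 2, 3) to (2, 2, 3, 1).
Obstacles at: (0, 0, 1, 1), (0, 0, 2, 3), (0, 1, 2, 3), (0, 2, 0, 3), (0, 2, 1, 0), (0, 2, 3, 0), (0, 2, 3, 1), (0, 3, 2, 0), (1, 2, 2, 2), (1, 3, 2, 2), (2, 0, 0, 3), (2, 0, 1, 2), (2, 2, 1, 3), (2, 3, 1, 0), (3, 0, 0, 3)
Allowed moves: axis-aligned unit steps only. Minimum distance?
4
(one shortest path: (2, 3, 2, 3) → (2, 2, 2, 3) → (2, 2, 3, 3) → (2, 2, 3, 2) → (2, 2, 3, 1))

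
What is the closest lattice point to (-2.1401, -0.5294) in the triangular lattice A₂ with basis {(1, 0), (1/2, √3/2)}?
(-2.5, -0.866)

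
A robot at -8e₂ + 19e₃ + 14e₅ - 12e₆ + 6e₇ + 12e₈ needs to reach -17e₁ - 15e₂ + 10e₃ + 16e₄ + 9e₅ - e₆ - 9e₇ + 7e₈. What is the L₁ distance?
85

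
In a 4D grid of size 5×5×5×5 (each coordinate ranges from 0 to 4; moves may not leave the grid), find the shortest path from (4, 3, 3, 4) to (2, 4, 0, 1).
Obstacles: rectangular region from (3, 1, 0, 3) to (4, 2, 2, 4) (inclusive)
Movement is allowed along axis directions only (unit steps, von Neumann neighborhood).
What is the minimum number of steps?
9
(one shortest path: (4, 3, 3, 4) → (3, 3, 3, 4) → (2, 3, 3, 4) → (2, 4, 3, 4) → (2, 4, 2, 4) → (2, 4, 1, 4) → (2, 4, 0, 4) → (2, 4, 0, 3) → (2, 4, 0, 2) → (2, 4, 0, 1))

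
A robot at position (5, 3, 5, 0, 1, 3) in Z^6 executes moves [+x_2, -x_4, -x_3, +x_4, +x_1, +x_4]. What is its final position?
(6, 4, 4, 1, 1, 3)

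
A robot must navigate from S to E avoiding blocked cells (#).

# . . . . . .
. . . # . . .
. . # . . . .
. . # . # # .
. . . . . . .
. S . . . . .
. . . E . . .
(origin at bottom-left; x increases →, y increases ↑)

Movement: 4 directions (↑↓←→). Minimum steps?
3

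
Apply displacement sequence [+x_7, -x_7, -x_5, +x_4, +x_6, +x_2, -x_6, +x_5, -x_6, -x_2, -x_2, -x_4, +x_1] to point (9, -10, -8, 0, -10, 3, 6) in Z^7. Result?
(10, -11, -8, 0, -10, 2, 6)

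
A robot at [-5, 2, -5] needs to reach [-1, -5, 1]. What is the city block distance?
17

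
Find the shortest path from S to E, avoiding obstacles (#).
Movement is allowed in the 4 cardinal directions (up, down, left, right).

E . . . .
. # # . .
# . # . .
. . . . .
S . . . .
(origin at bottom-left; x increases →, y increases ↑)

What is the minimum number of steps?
10
(one shortest path: (0, 0) → (1, 0) → (2, 0) → (3, 0) → (3, 1) → (3, 2) → (3, 3) → (3, 4) → (2, 4) → (1, 4) → (0, 4))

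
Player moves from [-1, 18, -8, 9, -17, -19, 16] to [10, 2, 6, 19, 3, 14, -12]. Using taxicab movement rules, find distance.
132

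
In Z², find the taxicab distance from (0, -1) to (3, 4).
8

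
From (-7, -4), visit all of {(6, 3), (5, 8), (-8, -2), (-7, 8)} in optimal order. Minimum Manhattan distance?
32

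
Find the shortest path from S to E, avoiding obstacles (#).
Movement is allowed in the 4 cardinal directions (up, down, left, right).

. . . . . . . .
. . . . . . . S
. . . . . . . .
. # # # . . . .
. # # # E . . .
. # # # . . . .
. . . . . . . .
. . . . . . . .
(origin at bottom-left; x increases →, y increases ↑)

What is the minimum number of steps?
6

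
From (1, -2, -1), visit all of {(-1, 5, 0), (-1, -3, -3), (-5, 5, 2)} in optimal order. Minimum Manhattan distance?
22
(one optimal route: (1, -2, -1) → (-1, -3, -3) → (-1, 5, 0) → (-5, 5, 2))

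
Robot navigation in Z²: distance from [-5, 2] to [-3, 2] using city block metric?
2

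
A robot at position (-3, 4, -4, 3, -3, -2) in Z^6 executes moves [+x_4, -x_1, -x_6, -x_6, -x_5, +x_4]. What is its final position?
(-4, 4, -4, 5, -4, -4)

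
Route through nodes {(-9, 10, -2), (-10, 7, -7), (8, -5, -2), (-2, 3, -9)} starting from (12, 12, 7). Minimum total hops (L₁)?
78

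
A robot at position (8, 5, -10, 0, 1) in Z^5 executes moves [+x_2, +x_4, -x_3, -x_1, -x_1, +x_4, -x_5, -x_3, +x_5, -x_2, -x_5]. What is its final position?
(6, 5, -12, 2, 0)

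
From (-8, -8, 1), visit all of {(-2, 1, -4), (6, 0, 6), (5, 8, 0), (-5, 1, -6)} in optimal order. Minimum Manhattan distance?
57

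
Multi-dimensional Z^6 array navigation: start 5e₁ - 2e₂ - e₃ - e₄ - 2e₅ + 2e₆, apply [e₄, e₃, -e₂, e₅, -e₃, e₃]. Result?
(5, -3, 0, 0, -1, 2)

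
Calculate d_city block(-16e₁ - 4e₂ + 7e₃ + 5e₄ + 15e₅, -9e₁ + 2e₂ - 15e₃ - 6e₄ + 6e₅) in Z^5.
55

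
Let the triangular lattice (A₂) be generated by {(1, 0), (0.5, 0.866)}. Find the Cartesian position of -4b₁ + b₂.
(-3.5, 0.866)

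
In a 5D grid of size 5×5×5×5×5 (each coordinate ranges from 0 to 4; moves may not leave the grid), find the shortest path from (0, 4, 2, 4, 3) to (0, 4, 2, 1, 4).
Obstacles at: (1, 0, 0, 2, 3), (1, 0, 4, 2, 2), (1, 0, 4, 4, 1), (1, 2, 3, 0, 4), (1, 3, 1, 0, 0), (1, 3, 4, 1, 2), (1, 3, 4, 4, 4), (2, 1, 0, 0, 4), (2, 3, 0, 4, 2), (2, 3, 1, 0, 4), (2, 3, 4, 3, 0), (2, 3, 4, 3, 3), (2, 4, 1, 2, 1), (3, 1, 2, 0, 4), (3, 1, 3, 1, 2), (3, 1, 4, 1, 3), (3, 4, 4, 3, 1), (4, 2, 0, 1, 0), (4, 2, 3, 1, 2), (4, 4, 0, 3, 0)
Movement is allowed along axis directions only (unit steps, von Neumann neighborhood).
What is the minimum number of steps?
4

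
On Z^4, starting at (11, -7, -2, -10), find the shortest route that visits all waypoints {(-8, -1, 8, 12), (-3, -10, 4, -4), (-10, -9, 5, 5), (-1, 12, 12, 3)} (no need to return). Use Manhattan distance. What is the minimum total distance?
100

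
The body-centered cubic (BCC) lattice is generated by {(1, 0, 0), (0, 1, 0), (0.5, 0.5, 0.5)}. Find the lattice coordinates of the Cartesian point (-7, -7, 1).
-8b₁ - 8b₂ + 2b₃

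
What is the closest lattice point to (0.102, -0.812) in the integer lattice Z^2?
(0, -1)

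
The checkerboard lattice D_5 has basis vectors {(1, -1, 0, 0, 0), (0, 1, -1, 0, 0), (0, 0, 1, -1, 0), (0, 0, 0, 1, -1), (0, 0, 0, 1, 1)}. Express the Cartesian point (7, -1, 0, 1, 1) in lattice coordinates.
7b₁ + 6b₂ + 6b₃ + 3b₄ + 4b₅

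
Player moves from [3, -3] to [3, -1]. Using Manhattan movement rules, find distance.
2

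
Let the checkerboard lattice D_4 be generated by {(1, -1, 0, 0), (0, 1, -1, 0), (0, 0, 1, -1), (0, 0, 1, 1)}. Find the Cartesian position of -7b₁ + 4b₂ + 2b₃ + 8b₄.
(-7, 11, 6, 6)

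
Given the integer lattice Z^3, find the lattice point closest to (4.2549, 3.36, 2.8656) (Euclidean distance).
(4, 3, 3)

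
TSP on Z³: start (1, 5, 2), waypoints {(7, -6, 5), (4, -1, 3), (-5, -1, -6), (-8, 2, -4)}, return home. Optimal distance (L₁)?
74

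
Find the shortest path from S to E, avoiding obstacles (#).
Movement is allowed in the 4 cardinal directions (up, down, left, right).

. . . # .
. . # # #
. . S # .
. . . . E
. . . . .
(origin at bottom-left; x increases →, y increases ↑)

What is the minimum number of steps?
3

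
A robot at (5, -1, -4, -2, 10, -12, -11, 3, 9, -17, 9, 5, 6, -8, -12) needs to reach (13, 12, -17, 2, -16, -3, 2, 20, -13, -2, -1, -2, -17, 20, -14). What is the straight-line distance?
61.709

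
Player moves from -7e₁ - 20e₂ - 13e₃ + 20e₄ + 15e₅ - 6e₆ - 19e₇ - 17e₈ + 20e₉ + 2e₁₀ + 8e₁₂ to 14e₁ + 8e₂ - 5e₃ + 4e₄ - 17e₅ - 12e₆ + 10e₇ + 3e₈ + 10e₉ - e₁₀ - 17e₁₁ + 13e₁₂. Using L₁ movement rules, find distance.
195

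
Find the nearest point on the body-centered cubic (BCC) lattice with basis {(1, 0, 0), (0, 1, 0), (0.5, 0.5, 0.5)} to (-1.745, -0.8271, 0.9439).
(-2, -1, 1)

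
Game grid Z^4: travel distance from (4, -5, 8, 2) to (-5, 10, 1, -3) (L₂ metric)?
19.4936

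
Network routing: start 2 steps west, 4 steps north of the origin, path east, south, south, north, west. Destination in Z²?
(-2, 3)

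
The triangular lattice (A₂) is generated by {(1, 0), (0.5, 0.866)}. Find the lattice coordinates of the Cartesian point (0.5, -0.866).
b₁ - b₂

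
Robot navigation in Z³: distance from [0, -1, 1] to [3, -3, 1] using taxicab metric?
5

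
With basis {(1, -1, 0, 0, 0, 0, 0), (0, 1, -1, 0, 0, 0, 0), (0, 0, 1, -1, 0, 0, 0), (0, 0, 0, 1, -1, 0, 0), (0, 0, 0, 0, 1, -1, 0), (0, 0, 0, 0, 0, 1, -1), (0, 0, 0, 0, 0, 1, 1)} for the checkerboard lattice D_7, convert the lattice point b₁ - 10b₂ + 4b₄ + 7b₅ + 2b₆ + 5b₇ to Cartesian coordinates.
(1, -11, 10, 4, 3, 0, 3)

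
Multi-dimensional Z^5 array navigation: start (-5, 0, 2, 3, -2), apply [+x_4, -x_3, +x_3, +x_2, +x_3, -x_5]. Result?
(-5, 1, 3, 4, -3)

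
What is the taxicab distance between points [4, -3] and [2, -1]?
4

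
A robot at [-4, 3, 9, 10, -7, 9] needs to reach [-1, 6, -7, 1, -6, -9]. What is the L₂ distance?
26.0768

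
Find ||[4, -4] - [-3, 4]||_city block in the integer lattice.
15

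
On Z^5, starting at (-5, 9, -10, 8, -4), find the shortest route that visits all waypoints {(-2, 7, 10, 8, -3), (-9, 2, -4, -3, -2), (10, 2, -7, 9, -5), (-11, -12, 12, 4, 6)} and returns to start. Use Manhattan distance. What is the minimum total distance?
180
(one optimal route: (-5, 9, -10, 8, -4) → (-2, 7, 10, 8, -3) → (-11, -12, 12, 4, 6) → (-9, 2, -4, -3, -2) → (10, 2, -7, 9, -5) → (-5, 9, -10, 8, -4))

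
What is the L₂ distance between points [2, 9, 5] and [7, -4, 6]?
13.9642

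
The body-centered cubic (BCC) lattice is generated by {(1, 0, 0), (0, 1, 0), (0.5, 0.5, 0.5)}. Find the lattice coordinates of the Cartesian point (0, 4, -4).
4b₁ + 8b₂ - 8b₃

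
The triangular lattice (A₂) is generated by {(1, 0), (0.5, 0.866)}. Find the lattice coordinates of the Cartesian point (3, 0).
3b₁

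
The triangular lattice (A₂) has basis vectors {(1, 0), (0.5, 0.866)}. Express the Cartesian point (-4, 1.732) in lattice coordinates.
-5b₁ + 2b₂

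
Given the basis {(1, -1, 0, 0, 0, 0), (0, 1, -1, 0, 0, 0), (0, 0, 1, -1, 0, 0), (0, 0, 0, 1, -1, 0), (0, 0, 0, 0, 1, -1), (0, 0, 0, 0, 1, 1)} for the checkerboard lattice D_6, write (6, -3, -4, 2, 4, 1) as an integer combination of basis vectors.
6b₁ + 3b₂ - b₃ + b₄ + 2b₅ + 3b₆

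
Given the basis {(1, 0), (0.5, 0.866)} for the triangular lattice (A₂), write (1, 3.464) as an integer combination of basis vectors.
-b₁ + 4b₂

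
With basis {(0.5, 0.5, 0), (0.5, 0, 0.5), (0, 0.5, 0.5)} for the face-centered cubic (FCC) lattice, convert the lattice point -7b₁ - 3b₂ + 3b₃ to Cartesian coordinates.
(-5, -2, 0)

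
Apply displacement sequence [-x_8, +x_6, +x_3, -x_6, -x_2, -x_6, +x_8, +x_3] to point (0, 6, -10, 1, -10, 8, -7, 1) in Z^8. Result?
(0, 5, -8, 1, -10, 7, -7, 1)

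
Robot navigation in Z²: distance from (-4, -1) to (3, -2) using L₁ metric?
8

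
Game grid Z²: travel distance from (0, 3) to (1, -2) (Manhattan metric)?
6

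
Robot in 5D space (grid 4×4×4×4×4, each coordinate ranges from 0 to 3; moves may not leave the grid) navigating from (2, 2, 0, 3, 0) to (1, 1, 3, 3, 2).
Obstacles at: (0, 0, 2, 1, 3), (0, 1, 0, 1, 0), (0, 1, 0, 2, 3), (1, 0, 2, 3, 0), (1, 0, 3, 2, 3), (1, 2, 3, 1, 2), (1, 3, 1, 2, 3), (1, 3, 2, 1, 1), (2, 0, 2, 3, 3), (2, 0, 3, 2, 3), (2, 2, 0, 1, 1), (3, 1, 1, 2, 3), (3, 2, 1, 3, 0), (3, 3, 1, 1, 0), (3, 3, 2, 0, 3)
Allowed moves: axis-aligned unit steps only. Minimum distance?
7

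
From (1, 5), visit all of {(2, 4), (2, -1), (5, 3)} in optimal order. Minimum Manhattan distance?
13
(one optimal route: (1, 5) → (2, 4) → (5, 3) → (2, -1))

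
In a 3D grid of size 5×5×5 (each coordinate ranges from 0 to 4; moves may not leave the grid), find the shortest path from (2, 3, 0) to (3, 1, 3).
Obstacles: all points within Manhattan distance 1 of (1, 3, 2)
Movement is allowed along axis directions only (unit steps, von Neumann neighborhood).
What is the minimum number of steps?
6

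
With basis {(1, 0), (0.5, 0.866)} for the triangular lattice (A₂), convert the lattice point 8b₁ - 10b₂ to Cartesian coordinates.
(3, -8.66)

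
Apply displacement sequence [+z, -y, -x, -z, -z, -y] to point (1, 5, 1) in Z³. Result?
(0, 3, 0)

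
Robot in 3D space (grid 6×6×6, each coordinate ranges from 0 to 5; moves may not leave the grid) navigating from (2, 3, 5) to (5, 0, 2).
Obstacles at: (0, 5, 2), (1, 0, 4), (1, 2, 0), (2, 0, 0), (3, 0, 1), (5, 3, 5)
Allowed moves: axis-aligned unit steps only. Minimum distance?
9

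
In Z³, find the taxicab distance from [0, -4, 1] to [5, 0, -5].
15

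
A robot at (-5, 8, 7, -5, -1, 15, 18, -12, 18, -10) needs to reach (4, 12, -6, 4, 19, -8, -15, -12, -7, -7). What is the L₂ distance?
54.7631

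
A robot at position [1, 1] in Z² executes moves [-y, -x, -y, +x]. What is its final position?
(1, -1)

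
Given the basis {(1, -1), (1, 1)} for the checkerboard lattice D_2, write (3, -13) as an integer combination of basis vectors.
8b₁ - 5b₂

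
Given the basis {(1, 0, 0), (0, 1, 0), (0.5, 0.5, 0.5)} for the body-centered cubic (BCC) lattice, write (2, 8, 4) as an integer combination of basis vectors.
-2b₁ + 4b₂ + 8b₃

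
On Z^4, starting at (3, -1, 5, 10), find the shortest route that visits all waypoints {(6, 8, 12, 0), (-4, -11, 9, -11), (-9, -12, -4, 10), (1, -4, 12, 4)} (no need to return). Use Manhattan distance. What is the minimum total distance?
120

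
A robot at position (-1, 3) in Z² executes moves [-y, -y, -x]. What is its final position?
(-2, 1)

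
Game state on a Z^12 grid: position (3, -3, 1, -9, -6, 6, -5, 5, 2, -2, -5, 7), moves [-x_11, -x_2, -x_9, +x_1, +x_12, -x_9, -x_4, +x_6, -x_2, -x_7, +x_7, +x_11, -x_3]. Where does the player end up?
(4, -5, 0, -10, -6, 7, -5, 5, 0, -2, -5, 8)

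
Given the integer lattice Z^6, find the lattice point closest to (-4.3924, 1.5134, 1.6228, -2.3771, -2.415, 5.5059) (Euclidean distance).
(-4, 2, 2, -2, -2, 6)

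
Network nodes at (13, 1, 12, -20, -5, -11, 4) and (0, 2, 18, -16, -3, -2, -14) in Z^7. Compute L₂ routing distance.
25.1197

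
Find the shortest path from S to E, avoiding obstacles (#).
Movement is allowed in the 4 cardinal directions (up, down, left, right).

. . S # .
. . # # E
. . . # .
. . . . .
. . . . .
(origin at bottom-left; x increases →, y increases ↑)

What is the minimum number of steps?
9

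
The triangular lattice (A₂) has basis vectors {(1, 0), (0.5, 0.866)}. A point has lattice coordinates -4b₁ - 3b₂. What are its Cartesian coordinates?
(-5.5, -2.598)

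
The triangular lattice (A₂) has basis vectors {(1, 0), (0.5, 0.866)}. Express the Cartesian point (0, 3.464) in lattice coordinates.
-2b₁ + 4b₂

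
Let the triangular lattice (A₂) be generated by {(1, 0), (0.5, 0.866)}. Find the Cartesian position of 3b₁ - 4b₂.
(1, -3.464)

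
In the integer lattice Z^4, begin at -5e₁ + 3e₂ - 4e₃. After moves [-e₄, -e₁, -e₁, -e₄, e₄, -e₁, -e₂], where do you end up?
(-8, 2, -4, -1)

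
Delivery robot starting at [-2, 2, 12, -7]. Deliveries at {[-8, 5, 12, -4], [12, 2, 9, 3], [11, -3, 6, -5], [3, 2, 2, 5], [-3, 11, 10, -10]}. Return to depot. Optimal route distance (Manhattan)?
128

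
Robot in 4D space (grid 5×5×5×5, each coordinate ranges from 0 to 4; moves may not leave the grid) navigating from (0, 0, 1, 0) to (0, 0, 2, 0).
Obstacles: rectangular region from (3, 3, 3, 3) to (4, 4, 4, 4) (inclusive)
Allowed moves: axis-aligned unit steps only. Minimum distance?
1
(one shortest path: (0, 0, 1, 0) → (0, 0, 2, 0))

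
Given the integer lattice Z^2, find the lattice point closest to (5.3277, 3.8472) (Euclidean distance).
(5, 4)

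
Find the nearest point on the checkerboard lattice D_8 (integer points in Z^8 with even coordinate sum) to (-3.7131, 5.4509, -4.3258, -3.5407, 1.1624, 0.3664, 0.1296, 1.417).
(-4, 5, -4, -3, 1, 0, 0, 1)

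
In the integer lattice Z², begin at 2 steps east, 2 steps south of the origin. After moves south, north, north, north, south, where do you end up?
(2, -1)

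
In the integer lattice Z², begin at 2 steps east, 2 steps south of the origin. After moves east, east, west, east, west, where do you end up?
(3, -2)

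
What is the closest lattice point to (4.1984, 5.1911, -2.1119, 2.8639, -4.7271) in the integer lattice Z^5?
(4, 5, -2, 3, -5)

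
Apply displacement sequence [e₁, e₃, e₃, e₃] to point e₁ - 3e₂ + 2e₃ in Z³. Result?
(2, -3, 5)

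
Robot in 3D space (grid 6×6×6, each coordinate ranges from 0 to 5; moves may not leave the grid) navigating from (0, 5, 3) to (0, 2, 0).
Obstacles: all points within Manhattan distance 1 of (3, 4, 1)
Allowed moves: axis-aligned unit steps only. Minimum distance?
6
(one shortest path: (0, 5, 3) → (0, 4, 3) → (0, 3, 3) → (0, 2, 3) → (0, 2, 2) → (0, 2, 1) → (0, 2, 0))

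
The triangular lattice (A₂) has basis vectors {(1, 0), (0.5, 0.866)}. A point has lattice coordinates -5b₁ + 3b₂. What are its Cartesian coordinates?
(-3.5, 2.598)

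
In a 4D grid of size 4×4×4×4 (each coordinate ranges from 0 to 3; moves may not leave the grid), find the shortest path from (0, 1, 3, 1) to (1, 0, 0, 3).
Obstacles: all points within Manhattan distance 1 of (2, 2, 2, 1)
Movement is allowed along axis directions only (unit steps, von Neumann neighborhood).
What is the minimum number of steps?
7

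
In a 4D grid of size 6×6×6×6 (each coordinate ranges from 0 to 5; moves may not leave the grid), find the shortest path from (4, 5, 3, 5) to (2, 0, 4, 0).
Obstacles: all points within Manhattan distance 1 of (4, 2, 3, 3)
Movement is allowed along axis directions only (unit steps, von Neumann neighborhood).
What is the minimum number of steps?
13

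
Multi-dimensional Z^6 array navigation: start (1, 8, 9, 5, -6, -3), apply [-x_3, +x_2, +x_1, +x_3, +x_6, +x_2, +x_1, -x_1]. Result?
(2, 10, 9, 5, -6, -2)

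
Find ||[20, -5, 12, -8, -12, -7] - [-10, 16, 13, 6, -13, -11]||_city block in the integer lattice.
71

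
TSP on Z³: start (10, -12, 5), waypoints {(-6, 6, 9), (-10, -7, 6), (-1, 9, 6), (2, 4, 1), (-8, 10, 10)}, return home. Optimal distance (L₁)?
106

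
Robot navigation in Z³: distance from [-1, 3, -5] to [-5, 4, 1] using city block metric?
11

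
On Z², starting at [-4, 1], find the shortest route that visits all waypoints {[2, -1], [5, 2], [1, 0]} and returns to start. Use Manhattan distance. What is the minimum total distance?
24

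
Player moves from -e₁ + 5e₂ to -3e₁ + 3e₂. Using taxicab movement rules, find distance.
4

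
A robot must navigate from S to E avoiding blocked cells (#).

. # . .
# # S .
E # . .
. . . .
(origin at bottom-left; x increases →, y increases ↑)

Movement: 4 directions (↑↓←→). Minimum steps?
5
(one shortest path: (2, 2) → (2, 1) → (2, 0) → (1, 0) → (0, 0) → (0, 1))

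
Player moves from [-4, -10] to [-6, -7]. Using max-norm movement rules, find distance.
3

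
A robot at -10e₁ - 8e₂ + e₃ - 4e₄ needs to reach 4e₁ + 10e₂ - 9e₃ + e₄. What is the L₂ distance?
25.3969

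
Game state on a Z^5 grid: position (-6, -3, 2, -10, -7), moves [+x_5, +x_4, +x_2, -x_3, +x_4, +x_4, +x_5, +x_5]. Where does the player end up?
(-6, -2, 1, -7, -4)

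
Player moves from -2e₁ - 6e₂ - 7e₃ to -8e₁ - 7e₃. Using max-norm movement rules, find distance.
6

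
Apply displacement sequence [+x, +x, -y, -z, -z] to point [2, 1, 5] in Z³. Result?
(4, 0, 3)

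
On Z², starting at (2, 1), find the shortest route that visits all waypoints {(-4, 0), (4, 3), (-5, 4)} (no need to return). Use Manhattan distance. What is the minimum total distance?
19
(one optimal route: (2, 1) → (4, 3) → (-5, 4) → (-4, 0))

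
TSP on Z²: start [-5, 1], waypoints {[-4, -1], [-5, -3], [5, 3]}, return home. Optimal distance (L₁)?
32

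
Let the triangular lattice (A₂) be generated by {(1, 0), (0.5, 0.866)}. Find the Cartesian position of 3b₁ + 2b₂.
(4, 1.732)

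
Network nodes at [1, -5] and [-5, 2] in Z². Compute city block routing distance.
13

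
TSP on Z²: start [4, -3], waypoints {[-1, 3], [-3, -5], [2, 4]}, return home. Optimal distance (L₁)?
32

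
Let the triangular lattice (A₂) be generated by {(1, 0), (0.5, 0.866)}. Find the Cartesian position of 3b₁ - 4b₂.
(1, -3.464)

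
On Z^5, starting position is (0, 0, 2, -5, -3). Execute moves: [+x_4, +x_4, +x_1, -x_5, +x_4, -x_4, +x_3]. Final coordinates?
(1, 0, 3, -3, -4)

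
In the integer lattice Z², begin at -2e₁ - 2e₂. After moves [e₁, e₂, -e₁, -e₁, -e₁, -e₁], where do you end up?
(-5, -1)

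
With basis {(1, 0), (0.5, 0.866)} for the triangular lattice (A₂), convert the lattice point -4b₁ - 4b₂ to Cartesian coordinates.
(-6, -3.464)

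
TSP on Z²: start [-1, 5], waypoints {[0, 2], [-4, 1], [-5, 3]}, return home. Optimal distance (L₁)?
18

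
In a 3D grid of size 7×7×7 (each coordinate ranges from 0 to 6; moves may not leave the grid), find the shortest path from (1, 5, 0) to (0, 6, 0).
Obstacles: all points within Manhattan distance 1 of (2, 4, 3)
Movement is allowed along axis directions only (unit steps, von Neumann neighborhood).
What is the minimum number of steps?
2
(one shortest path: (1, 5, 0) → (0, 5, 0) → (0, 6, 0))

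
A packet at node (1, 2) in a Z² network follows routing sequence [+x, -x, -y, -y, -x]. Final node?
(0, 0)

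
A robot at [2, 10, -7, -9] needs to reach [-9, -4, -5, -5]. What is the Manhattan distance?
31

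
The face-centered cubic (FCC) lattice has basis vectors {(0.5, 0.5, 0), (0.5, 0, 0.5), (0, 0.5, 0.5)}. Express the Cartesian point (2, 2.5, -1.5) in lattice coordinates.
6b₁ - 2b₂ - b₃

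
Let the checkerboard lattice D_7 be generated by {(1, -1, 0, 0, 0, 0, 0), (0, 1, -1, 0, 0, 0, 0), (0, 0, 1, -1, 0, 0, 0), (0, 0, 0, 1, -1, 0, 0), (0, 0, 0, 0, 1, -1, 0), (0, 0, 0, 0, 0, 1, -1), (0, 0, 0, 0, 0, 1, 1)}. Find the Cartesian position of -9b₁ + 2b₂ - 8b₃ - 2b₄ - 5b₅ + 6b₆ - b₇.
(-9, 11, -10, 6, -3, 10, -7)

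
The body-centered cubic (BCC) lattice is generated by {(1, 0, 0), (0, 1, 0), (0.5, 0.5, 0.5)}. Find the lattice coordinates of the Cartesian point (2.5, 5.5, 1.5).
b₁ + 4b₂ + 3b₃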